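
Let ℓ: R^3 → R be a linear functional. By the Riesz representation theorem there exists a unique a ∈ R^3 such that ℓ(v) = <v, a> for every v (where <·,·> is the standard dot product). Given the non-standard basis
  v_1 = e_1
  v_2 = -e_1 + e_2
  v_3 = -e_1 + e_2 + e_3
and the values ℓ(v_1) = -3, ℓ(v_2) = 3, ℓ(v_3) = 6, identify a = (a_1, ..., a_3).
a = (-3, 0, 3)

Write a = (a_1, ..., a_3) in the standard basis. For each basis vector v_i, ℓ(v_i) = <v_i, a> is a linear equation in the a_j's. Collect the n equations into a matrix system V a = ℓ, where row i of V is v_i (expressed in the standard basis). Since V is invertible (lower-triangular with 1s on the diagonal, up to permutation), solve by back-substitution:
  V =
[[1, 0, 0],
 [-1, 1, 0],
 [-1, 1, 1]]
  V a = (-3, 3, 6)
Solving gives a = (-3, 0, 3).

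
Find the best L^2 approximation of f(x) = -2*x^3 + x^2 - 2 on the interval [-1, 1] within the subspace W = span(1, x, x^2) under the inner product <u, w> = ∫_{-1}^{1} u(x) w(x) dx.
g(x) = x^2 - 6*x/5 - 2

The best approximation g ∈ W is the orthogonal projection of f onto W. Writing g = a_0 + a_1 x + a_2 x^2, the coefficients solve the normal equations G · a = b where
  G_{ij} = <φ_i, φ_j> and b_i = <f, φ_i>, with φ_0 = 1, φ_1 = x, φ_2 = x^2.
G =
  [2, 0, 2/3]
  [0, 2/3, 0]
  [2/3, 0, 2/5],
b = (-10/3, -4/5, -14/15).
Solving gives a_0 = -2, a_1 = -6/5, a_2 = 1, so
  g(x) = x^2 - 6*x/5 - 2.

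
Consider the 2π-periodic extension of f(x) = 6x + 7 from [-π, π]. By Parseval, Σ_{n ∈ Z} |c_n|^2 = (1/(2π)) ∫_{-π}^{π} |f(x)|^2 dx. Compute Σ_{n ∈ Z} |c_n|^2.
Σ |c_n|^2 = 12π^2 + 49

Expand and integrate term by term over [-π, π]:
  ∫ (6x)^2 dx = 36·(2π^3/3); ∫ 2·6·(7)·x dx = 0 (odd integrand); ∫ 7^2 dx = 49·2π.
So (1/(2π)) ∫_{-π}^{π} (6x + 7)^2 dx = 36π^2/3 + 49 = 12π^2 + 49.
Parseval ⇒ Σ |c_n|^2 = 12π^2 + 49.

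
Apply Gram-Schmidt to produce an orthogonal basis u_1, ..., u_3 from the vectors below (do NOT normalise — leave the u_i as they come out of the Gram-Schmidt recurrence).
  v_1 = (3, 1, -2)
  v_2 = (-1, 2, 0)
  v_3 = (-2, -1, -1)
Orthogonal basis:
  u_1 = (3, 1, -2)
  u_2 = (-11/14, 29/14, -1/7)
  u_3 = (-68/69, -34/69, -119/69)

Apply the Gram-Schmidt recurrence
  u_1 = v_1
  u_i = v_i − Σ_{j<i} ((v_i · u_j) / (u_j · u_j)) · u_j.

Step by step this gives:
  u_1 = (3, 1, -2)
  u_2 = (-11/14, 29/14, -1/7)
  u_3 = (-68/69, -34/69, -119/69)

Orthogonality check:
  u_2 · u_1 = 0 (should be 0)
  u_3 · u_1 = 0 (should be 0)
  u_3 · u_2 = 0 (should be 0)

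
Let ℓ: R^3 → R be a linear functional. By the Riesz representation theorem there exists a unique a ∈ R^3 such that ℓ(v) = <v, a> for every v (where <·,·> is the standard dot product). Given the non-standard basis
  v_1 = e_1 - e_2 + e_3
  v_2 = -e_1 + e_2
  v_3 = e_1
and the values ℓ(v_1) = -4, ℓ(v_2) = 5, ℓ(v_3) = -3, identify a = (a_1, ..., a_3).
a = (-3, 2, 1)

Write a = (a_1, ..., a_3) in the standard basis. For each basis vector v_i, ℓ(v_i) = <v_i, a> is a linear equation in the a_j's. Collect the n equations into a matrix system V a = ℓ, where row i of V is v_i (expressed in the standard basis). Since V is invertible (lower-triangular with 1s on the diagonal, up to permutation), solve by back-substitution:
  V =
[[1, -1, 1],
 [-1, 1, 0],
 [1, 0, 0]]
  V a = (-4, 5, -3)
Solving gives a = (-3, 2, 1).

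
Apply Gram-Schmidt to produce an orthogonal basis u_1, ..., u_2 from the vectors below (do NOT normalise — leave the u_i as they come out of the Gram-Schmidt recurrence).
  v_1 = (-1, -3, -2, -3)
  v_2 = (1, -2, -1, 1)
Orthogonal basis:
  u_1 = (-1, -3, -2, -3)
  u_2 = (27/23, -34/23, -15/23, 35/23)

Apply the Gram-Schmidt recurrence
  u_1 = v_1
  u_i = v_i − Σ_{j<i} ((v_i · u_j) / (u_j · u_j)) · u_j.

Step by step this gives:
  u_1 = (-1, -3, -2, -3)
  u_2 = (27/23, -34/23, -15/23, 35/23)

Orthogonality check:
  u_2 · u_1 = 0 (should be 0)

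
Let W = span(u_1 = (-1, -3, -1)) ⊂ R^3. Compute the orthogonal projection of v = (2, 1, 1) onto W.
proj_W(v) = (6/11, 18/11, 6/11)

Set up U = [u_1 | ... | u_1] ∈ R^(3×1). The projector onto W = col(U) is P = U (U^T U)^(-1) U^T.
Compute U^T U =
  [11],
and U^T v = (-6).
Solve U^T U · c = U^T v for the coefficients: c = (-6/11). The projection is proj_W(v) = U c.
Check: (v - proj_W(v)) · u_1 = 0  (should be 0).
Result: proj_W(v) = (6/11, 18/11, 6/11).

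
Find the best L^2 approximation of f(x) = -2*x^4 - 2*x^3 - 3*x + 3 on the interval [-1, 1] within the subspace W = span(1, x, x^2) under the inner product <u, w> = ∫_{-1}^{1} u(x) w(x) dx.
g(x) = -12*x^2/7 - 21*x/5 + 111/35

The best approximation g ∈ W is the orthogonal projection of f onto W. Writing g = a_0 + a_1 x + a_2 x^2, the coefficients solve the normal equations G · a = b where
  G_{ij} = <φ_i, φ_j> and b_i = <f, φ_i>, with φ_0 = 1, φ_1 = x, φ_2 = x^2.
G =
  [2, 0, 2/3]
  [0, 2/3, 0]
  [2/3, 0, 2/5],
b = (26/5, -14/5, 10/7).
Solving gives a_0 = 111/35, a_1 = -21/5, a_2 = -12/7, so
  g(x) = -12*x^2/7 - 21*x/5 + 111/35.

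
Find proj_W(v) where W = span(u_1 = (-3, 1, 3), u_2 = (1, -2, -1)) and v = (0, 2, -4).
proj_W(v) = (2, 2, -2)

Set up U = [u_1 | ... | u_2] ∈ R^(3×2). The projector onto W = col(U) is P = U (U^T U)^(-1) U^T.
Compute U^T U =
  [19, -8]
  [-8, 6],
and U^T v = (-10, 0).
Solve U^T U · c = U^T v for the coefficients: c = (-6/5, -8/5). The projection is proj_W(v) = U c.
Check: (v - proj_W(v)) · u_1 = 0  (should be 0).
Check: (v - proj_W(v)) · u_2 = 0  (should be 0).
Result: proj_W(v) = (2, 2, -2).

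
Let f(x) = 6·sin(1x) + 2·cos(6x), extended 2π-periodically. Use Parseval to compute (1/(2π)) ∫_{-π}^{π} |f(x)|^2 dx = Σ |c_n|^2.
Σ |c_n|^2 = 20

Expand |f|^2 and use orthogonality of {sin(nx), cos(mx)} on [-π, π]:
  ∫_{-π}^{π} sin(nx)^2 dx = π, ∫ cos(mx)^2 dx = π, and cross terms integrate to 0.
So ∫_{-π}^{π} f(x)^2 dx = 6^2 · π + 2^2 · π = (36 + 4)π.
Divide by 2π: (36 + 4)/2 = 20.
By Parseval, this equals Σ |c_n|^2.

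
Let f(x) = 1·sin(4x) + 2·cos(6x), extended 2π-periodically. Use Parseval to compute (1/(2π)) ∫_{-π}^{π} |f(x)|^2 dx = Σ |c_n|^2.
Σ |c_n|^2 = 5/2

Expand |f|^2 and use orthogonality of {sin(nx), cos(mx)} on [-π, π]:
  ∫_{-π}^{π} sin(nx)^2 dx = π, ∫ cos(mx)^2 dx = π, and cross terms integrate to 0.
So ∫_{-π}^{π} f(x)^2 dx = 1^2 · π + 2^2 · π = (1 + 4)π.
Divide by 2π: (1 + 4)/2 = 5/2.
By Parseval, this equals Σ |c_n|^2.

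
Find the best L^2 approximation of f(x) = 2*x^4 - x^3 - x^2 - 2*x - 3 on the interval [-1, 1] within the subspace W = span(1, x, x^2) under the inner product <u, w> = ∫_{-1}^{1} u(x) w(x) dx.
g(x) = 5*x^2/7 - 13*x/5 - 111/35

The best approximation g ∈ W is the orthogonal projection of f onto W. Writing g = a_0 + a_1 x + a_2 x^2, the coefficients solve the normal equations G · a = b where
  G_{ij} = <φ_i, φ_j> and b_i = <f, φ_i>, with φ_0 = 1, φ_1 = x, φ_2 = x^2.
G =
  [2, 0, 2/3]
  [0, 2/3, 0]
  [2/3, 0, 2/5],
b = (-88/15, -26/15, -64/35).
Solving gives a_0 = -111/35, a_1 = -13/5, a_2 = 5/7, so
  g(x) = 5*x^2/7 - 13*x/5 - 111/35.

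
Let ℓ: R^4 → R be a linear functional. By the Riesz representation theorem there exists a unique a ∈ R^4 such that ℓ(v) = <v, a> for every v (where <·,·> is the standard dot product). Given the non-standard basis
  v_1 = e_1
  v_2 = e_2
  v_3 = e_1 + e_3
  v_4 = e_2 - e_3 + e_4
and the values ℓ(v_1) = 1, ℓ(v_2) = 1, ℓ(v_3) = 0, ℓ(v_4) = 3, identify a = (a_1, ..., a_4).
a = (1, 1, -1, 1)

Write a = (a_1, ..., a_4) in the standard basis. For each basis vector v_i, ℓ(v_i) = <v_i, a> is a linear equation in the a_j's. Collect the n equations into a matrix system V a = ℓ, where row i of V is v_i (expressed in the standard basis). Since V is invertible (lower-triangular with 1s on the diagonal, up to permutation), solve by back-substitution:
  V =
[[1, 0, 0, 0],
 [0, 1, 0, 0],
 [1, 0, 1, 0],
 [0, 1, -1, 1]]
  V a = (1, 1, 0, 3)
Solving gives a = (1, 1, -1, 1).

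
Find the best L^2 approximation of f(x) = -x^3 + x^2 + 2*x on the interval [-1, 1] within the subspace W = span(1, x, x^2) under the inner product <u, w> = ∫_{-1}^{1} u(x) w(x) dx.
g(x) = x^2 + 7*x/5

The best approximation g ∈ W is the orthogonal projection of f onto W. Writing g = a_0 + a_1 x + a_2 x^2, the coefficients solve the normal equations G · a = b where
  G_{ij} = <φ_i, φ_j> and b_i = <f, φ_i>, with φ_0 = 1, φ_1 = x, φ_2 = x^2.
G =
  [2, 0, 2/3]
  [0, 2/3, 0]
  [2/3, 0, 2/5],
b = (2/3, 14/15, 2/5).
Solving gives a_0 = 0, a_1 = 7/5, a_2 = 1, so
  g(x) = x^2 + 7*x/5.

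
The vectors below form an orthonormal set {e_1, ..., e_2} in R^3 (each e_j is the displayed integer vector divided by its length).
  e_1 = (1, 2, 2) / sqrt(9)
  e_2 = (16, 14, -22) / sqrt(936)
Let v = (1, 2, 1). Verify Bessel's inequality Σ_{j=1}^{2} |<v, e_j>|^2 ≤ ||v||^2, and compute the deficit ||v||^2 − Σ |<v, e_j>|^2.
Σ |<v, e_j>|^2 = 155/26; ||v||^2 = 6; deficit = 1/26

Write each e_j = u_j / sqrt(<u_j, u_j>) where u_j is the displayed integer vector. Then <v, e_j> = <v, u_j> / sqrt(<u_j, u_j>), so |<v, e_j>|^2 = <v, u_j>^2 / <u_j, u_j>.
Coefficients: <v, e_1> = 7/sqrt(9), <v, e_2> = 22/sqrt(936).
Square and sum: Σ |<v, e_j>|^2 = 155/26.
Compute ||v||^2 = v·v = 6.
Deficit = 6 − 155/26 = 1/26 ≥ 0, confirming Bessel's inequality. (The deficit equals ||v − Σ <v,e_j> e_j||^2, the squared distance from v to span{e_j}.)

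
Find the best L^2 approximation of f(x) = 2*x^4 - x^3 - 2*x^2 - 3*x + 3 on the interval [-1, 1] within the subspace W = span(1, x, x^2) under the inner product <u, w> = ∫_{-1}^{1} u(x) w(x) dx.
g(x) = -2*x^2/7 - 18*x/5 + 99/35

The best approximation g ∈ W is the orthogonal projection of f onto W. Writing g = a_0 + a_1 x + a_2 x^2, the coefficients solve the normal equations G · a = b where
  G_{ij} = <φ_i, φ_j> and b_i = <f, φ_i>, with φ_0 = 1, φ_1 = x, φ_2 = x^2.
G =
  [2, 0, 2/3]
  [0, 2/3, 0]
  [2/3, 0, 2/5],
b = (82/15, -12/5, 62/35).
Solving gives a_0 = 99/35, a_1 = -18/5, a_2 = -2/7, so
  g(x) = -2*x^2/7 - 18*x/5 + 99/35.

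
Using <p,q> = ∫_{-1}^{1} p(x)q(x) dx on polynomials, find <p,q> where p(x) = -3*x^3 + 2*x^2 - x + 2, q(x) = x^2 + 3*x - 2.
<p,q> = -212/15

Expand the product: p(x)·q(x) = -3*x^5 - 7*x^4 + 11*x^3 - 5*x^2 + 8*x - 4.
∫_{-1}^{1} of each monomial x^k gives [2/(k+1) if k even, 0 if k odd]. Integrating term-by-term (or equivalently evaluating the antiderivative F(x) = -x^6/2 - 7*x^5/5 + 11*x^4/4 - 5*x^3/3 + 4*x^2 - 4*x at the endpoints):
  F(1) − F(−1) = -49/60 − (799/60) = -212/15.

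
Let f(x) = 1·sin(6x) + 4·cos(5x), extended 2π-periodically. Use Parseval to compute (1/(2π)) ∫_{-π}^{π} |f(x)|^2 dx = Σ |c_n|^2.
Σ |c_n|^2 = 17/2

Expand |f|^2 and use orthogonality of {sin(nx), cos(mx)} on [-π, π]:
  ∫_{-π}^{π} sin(nx)^2 dx = π, ∫ cos(mx)^2 dx = π, and cross terms integrate to 0.
So ∫_{-π}^{π} f(x)^2 dx = 1^2 · π + 4^2 · π = (1 + 16)π.
Divide by 2π: (1 + 16)/2 = 17/2.
By Parseval, this equals Σ |c_n|^2.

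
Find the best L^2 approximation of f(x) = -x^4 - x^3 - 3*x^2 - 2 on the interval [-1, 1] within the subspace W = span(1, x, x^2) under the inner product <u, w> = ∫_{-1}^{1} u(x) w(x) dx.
g(x) = -27*x^2/7 - 3*x/5 - 67/35

The best approximation g ∈ W is the orthogonal projection of f onto W. Writing g = a_0 + a_1 x + a_2 x^2, the coefficients solve the normal equations G · a = b where
  G_{ij} = <φ_i, φ_j> and b_i = <f, φ_i>, with φ_0 = 1, φ_1 = x, φ_2 = x^2.
G =
  [2, 0, 2/3]
  [0, 2/3, 0]
  [2/3, 0, 2/5],
b = (-32/5, -2/5, -296/105).
Solving gives a_0 = -67/35, a_1 = -3/5, a_2 = -27/7, so
  g(x) = -27*x^2/7 - 3*x/5 - 67/35.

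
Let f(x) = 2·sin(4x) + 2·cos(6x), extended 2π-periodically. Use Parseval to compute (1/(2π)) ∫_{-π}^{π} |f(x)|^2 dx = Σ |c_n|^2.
Σ |c_n|^2 = 4

Expand |f|^2 and use orthogonality of {sin(nx), cos(mx)} on [-π, π]:
  ∫_{-π}^{π} sin(nx)^2 dx = π, ∫ cos(mx)^2 dx = π, and cross terms integrate to 0.
So ∫_{-π}^{π} f(x)^2 dx = 2^2 · π + 2^2 · π = (4 + 4)π.
Divide by 2π: (4 + 4)/2 = 4.
By Parseval, this equals Σ |c_n|^2.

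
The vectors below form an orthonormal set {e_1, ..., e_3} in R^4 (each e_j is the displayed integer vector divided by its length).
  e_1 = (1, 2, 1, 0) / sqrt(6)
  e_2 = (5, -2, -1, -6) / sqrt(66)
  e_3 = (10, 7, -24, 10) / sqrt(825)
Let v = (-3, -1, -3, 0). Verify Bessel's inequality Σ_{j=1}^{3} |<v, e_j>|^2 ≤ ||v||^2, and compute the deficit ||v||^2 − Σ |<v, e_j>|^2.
Σ |<v, e_j>|^2 = 41/3; ||v||^2 = 19; deficit = 16/3

Write each e_j = u_j / sqrt(<u_j, u_j>) where u_j is the displayed integer vector. Then <v, e_j> = <v, u_j> / sqrt(<u_j, u_j>), so |<v, e_j>|^2 = <v, u_j>^2 / <u_j, u_j>.
Coefficients: <v, e_1> = -8/sqrt(6), <v, e_2> = -10/sqrt(66), <v, e_3> = 35/sqrt(825).
Square and sum: Σ |<v, e_j>|^2 = 41/3.
Compute ||v||^2 = v·v = 19.
Deficit = 19 − 41/3 = 16/3 ≥ 0, confirming Bessel's inequality. (The deficit equals ||v − Σ <v,e_j> e_j||^2, the squared distance from v to span{e_j}.)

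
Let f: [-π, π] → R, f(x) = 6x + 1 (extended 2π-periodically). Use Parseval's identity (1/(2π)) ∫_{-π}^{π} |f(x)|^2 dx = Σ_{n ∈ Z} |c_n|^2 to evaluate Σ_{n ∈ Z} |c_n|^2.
Σ |c_n|^2 = 12π^2 + 1

Expand and integrate term by term over [-π, π]:
  ∫ (6x)^2 dx = 36·(2π^3/3); ∫ 2·6·(1)·x dx = 0 (odd integrand); ∫ 1^2 dx = 1·2π.
So (1/(2π)) ∫_{-π}^{π} (6x + 1)^2 dx = 36π^2/3 + 1 = 12π^2 + 1.
Parseval ⇒ Σ |c_n|^2 = 12π^2 + 1.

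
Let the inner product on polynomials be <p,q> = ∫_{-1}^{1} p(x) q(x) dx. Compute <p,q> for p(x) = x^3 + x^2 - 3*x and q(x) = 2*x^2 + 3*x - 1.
<p,q> = -14/3

Expand the product: p(x)·q(x) = 2*x^5 + 5*x^4 - 4*x^3 - 10*x^2 + 3*x.
∫_{-1}^{1} of each monomial x^k gives [2/(k+1) if k even, 0 if k odd]. Integrating term-by-term (or equivalently evaluating the antiderivative F(x) = x^6/3 + x^5 - x^4 - 10*x^3/3 + 3*x^2/2 at the endpoints):
  F(1) − F(−1) = -3/2 − (19/6) = -14/3.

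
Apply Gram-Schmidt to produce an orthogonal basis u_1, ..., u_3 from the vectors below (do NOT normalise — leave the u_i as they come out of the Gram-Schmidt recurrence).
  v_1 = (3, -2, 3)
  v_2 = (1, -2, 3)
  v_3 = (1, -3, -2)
Orthogonal basis:
  u_1 = (3, -2, 3)
  u_2 = (-13/11, -6/11, 9/11)
  u_3 = (0, -3, -2)

Apply the Gram-Schmidt recurrence
  u_1 = v_1
  u_i = v_i − Σ_{j<i} ((v_i · u_j) / (u_j · u_j)) · u_j.

Step by step this gives:
  u_1 = (3, -2, 3)
  u_2 = (-13/11, -6/11, 9/11)
  u_3 = (0, -3, -2)

Orthogonality check:
  u_2 · u_1 = 0 (should be 0)
  u_3 · u_1 = 0 (should be 0)
  u_3 · u_2 = 0 (should be 0)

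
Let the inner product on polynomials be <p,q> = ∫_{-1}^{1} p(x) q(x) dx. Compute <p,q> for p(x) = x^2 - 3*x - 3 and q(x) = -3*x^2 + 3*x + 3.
<p,q> = -86/5

Expand the product: p(x)·q(x) = -3*x^4 + 12*x^3 + 3*x^2 - 18*x - 9.
∫_{-1}^{1} of each monomial x^k gives [2/(k+1) if k even, 0 if k odd]. Integrating term-by-term (or equivalently evaluating the antiderivative F(x) = -3*x^5/5 + 3*x^4 + x^3 - 9*x^2 - 9*x at the endpoints):
  F(1) − F(−1) = -73/5 − (13/5) = -86/5.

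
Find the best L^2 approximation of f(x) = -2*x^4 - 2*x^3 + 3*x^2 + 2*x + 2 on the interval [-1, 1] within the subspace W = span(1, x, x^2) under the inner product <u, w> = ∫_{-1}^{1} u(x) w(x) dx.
g(x) = 9*x^2/7 + 4*x/5 + 76/35

The best approximation g ∈ W is the orthogonal projection of f onto W. Writing g = a_0 + a_1 x + a_2 x^2, the coefficients solve the normal equations G · a = b where
  G_{ij} = <φ_i, φ_j> and b_i = <f, φ_i>, with φ_0 = 1, φ_1 = x, φ_2 = x^2.
G =
  [2, 0, 2/3]
  [0, 2/3, 0]
  [2/3, 0, 2/5],
b = (26/5, 8/15, 206/105).
Solving gives a_0 = 76/35, a_1 = 4/5, a_2 = 9/7, so
  g(x) = 9*x^2/7 + 4*x/5 + 76/35.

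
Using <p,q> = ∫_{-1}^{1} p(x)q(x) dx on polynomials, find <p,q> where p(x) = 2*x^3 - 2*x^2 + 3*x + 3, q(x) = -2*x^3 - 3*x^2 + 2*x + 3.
<p,q> = 436/35

Expand the product: p(x)·q(x) = -4*x^6 - 2*x^5 + 4*x^4 - 13*x^3 - 9*x^2 + 15*x + 9.
∫_{-1}^{1} of each monomial x^k gives [2/(k+1) if k even, 0 if k odd]. Integrating term-by-term (or equivalently evaluating the antiderivative F(x) = -4*x^7/7 - x^6/3 + 4*x^5/5 - 13*x^4/4 - 3*x^3 + 15*x^2/2 + 9*x at the endpoints):
  F(1) − F(−1) = 4261/420 − (-971/420) = 436/35.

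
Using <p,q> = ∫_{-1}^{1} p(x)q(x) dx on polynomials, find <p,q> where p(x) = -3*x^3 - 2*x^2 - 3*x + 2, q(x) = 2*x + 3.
<p,q> = 8/5

Expand the product: p(x)·q(x) = -6*x^4 - 13*x^3 - 12*x^2 - 5*x + 6.
∫_{-1}^{1} of each monomial x^k gives [2/(k+1) if k even, 0 if k odd]. Integrating term-by-term (or equivalently evaluating the antiderivative F(x) = -6*x^5/5 - 13*x^4/4 - 4*x^3 - 5*x^2/2 + 6*x at the endpoints):
  F(1) − F(−1) = -99/20 − (-131/20) = 8/5.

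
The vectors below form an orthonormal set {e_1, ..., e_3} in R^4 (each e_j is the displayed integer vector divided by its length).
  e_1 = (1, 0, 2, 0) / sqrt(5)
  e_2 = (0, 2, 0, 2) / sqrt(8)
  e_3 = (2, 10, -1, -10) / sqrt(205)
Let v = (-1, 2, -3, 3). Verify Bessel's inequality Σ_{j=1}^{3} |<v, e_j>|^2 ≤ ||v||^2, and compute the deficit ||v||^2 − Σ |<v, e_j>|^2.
Σ |<v, e_j>|^2 = 1861/82; ||v||^2 = 23; deficit = 25/82

Write each e_j = u_j / sqrt(<u_j, u_j>) where u_j is the displayed integer vector. Then <v, e_j> = <v, u_j> / sqrt(<u_j, u_j>), so |<v, e_j>|^2 = <v, u_j>^2 / <u_j, u_j>.
Coefficients: <v, e_1> = -7/sqrt(5), <v, e_2> = 10/sqrt(8), <v, e_3> = -9/sqrt(205).
Square and sum: Σ |<v, e_j>|^2 = 1861/82.
Compute ||v||^2 = v·v = 23.
Deficit = 23 − 1861/82 = 25/82 ≥ 0, confirming Bessel's inequality. (The deficit equals ||v − Σ <v,e_j> e_j||^2, the squared distance from v to span{e_j}.)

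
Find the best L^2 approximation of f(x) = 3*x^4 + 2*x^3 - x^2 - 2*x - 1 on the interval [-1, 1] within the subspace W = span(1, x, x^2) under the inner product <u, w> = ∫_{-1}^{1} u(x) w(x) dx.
g(x) = 11*x^2/7 - 4*x/5 - 44/35

The best approximation g ∈ W is the orthogonal projection of f onto W. Writing g = a_0 + a_1 x + a_2 x^2, the coefficients solve the normal equations G · a = b where
  G_{ij} = <φ_i, φ_j> and b_i = <f, φ_i>, with φ_0 = 1, φ_1 = x, φ_2 = x^2.
G =
  [2, 0, 2/3]
  [0, 2/3, 0]
  [2/3, 0, 2/5],
b = (-22/15, -8/15, -22/105).
Solving gives a_0 = -44/35, a_1 = -4/5, a_2 = 11/7, so
  g(x) = 11*x^2/7 - 4*x/5 - 44/35.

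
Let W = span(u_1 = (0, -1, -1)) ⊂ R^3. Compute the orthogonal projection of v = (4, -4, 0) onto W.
proj_W(v) = (0, -2, -2)

Set up U = [u_1 | ... | u_1] ∈ R^(3×1). The projector onto W = col(U) is P = U (U^T U)^(-1) U^T.
Compute U^T U =
  [2],
and U^T v = (4).
Solve U^T U · c = U^T v for the coefficients: c = (2). The projection is proj_W(v) = U c.
Check: (v - proj_W(v)) · u_1 = 0  (should be 0).
Result: proj_W(v) = (0, -2, -2).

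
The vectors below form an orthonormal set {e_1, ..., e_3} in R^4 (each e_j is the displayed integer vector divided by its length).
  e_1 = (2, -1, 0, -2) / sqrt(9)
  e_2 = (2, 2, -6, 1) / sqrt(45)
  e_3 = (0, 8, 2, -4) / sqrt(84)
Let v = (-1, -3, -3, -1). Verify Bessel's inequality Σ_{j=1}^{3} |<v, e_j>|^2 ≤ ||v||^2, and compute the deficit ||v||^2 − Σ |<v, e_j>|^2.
Σ |<v, e_j>|^2 = 1139/105; ||v||^2 = 20; deficit = 961/105

Write each e_j = u_j / sqrt(<u_j, u_j>) where u_j is the displayed integer vector. Then <v, e_j> = <v, u_j> / sqrt(<u_j, u_j>), so |<v, e_j>|^2 = <v, u_j>^2 / <u_j, u_j>.
Coefficients: <v, e_1> = 3/sqrt(9), <v, e_2> = 9/sqrt(45), <v, e_3> = -26/sqrt(84).
Square and sum: Σ |<v, e_j>|^2 = 1139/105.
Compute ||v||^2 = v·v = 20.
Deficit = 20 − 1139/105 = 961/105 ≥ 0, confirming Bessel's inequality. (The deficit equals ||v − Σ <v,e_j> e_j||^2, the squared distance from v to span{e_j}.)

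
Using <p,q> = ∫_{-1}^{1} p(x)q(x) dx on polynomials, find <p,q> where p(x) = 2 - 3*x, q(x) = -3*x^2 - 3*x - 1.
<p,q> = -2

Expand the product: p(x)·q(x) = 9*x^3 + 3*x^2 - 3*x - 2.
∫_{-1}^{1} of each monomial x^k gives [2/(k+1) if k even, 0 if k odd]. Integrating term-by-term (or equivalently evaluating the antiderivative F(x) = 9*x^4/4 + x^3 - 3*x^2/2 - 2*x at the endpoints):
  F(1) − F(−1) = -1/4 − (7/4) = -2.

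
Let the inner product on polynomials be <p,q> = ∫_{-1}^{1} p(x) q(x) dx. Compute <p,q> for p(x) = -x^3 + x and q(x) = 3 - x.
<p,q> = -4/15

Expand the product: p(x)·q(x) = x^4 - 3*x^3 - x^2 + 3*x.
∫_{-1}^{1} of each monomial x^k gives [2/(k+1) if k even, 0 if k odd]. Integrating term-by-term (or equivalently evaluating the antiderivative F(x) = x^5/5 - 3*x^4/4 - x^3/3 + 3*x^2/2 at the endpoints):
  F(1) − F(−1) = 37/60 − (53/60) = -4/15.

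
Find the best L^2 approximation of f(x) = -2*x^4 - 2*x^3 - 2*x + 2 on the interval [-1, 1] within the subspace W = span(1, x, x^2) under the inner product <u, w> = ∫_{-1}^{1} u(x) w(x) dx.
g(x) = -12*x^2/7 - 16*x/5 + 76/35

The best approximation g ∈ W is the orthogonal projection of f onto W. Writing g = a_0 + a_1 x + a_2 x^2, the coefficients solve the normal equations G · a = b where
  G_{ij} = <φ_i, φ_j> and b_i = <f, φ_i>, with φ_0 = 1, φ_1 = x, φ_2 = x^2.
G =
  [2, 0, 2/3]
  [0, 2/3, 0]
  [2/3, 0, 2/5],
b = (16/5, -32/15, 16/21).
Solving gives a_0 = 76/35, a_1 = -16/5, a_2 = -12/7, so
  g(x) = -12*x^2/7 - 16*x/5 + 76/35.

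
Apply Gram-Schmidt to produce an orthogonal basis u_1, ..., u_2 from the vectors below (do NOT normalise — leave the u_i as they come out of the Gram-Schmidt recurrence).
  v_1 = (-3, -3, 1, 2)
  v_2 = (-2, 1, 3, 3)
Orthogonal basis:
  u_1 = (-3, -3, 1, 2)
  u_2 = (-10/23, 59/23, 57/23, 45/23)

Apply the Gram-Schmidt recurrence
  u_1 = v_1
  u_i = v_i − Σ_{j<i} ((v_i · u_j) / (u_j · u_j)) · u_j.

Step by step this gives:
  u_1 = (-3, -3, 1, 2)
  u_2 = (-10/23, 59/23, 57/23, 45/23)

Orthogonality check:
  u_2 · u_1 = 0 (should be 0)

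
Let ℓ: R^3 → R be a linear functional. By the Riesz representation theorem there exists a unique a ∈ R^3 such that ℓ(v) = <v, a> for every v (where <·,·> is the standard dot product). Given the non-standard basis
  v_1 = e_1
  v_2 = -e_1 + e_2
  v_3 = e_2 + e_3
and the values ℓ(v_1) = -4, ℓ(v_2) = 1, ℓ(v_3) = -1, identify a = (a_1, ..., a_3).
a = (-4, -3, 2)

Write a = (a_1, ..., a_3) in the standard basis. For each basis vector v_i, ℓ(v_i) = <v_i, a> is a linear equation in the a_j's. Collect the n equations into a matrix system V a = ℓ, where row i of V is v_i (expressed in the standard basis). Since V is invertible (lower-triangular with 1s on the diagonal, up to permutation), solve by back-substitution:
  V =
[[1, 0, 0],
 [-1, 1, 0],
 [0, 1, 1]]
  V a = (-4, 1, -1)
Solving gives a = (-4, -3, 2).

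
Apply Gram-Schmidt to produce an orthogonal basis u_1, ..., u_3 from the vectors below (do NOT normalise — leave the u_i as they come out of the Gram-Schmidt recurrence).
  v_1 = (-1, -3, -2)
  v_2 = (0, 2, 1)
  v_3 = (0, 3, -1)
Orthogonal basis:
  u_1 = (-1, -3, -2)
  u_2 = (-4/7, 2/7, -1/7)
  u_3 = (5/6, 5/6, -5/3)

Apply the Gram-Schmidt recurrence
  u_1 = v_1
  u_i = v_i − Σ_{j<i} ((v_i · u_j) / (u_j · u_j)) · u_j.

Step by step this gives:
  u_1 = (-1, -3, -2)
  u_2 = (-4/7, 2/7, -1/7)
  u_3 = (5/6, 5/6, -5/3)

Orthogonality check:
  u_2 · u_1 = 0 (should be 0)
  u_3 · u_1 = 0 (should be 0)
  u_3 · u_2 = 0 (should be 0)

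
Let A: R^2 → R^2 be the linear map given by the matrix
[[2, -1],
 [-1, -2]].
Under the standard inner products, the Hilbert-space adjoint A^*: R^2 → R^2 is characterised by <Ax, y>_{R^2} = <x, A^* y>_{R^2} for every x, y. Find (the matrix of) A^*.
A^* = A^T =
[[2, -1],
 [-1, -2]]

For real matrices with standard dot products, the defining identity <Ax, y> = <x, A^* y> gives (Ax)^T y = x^T (A^*) y, i.e. x^T A^T y = x^T (A^*) y. Since this holds for all x, y, we must have A^* = A^T. Therefore
A^* =
[[2, -1],
 [-1, -2]].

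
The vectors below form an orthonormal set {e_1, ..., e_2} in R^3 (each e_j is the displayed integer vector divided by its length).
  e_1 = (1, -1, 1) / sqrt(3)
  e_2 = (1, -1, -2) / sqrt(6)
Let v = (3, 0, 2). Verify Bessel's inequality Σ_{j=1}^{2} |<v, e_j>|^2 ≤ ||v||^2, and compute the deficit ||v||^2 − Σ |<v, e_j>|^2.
Σ |<v, e_j>|^2 = 17/2; ||v||^2 = 13; deficit = 9/2

Write each e_j = u_j / sqrt(<u_j, u_j>) where u_j is the displayed integer vector. Then <v, e_j> = <v, u_j> / sqrt(<u_j, u_j>), so |<v, e_j>|^2 = <v, u_j>^2 / <u_j, u_j>.
Coefficients: <v, e_1> = 5/sqrt(3), <v, e_2> = -1/sqrt(6).
Square and sum: Σ |<v, e_j>|^2 = 17/2.
Compute ||v||^2 = v·v = 13.
Deficit = 13 − 17/2 = 9/2 ≥ 0, confirming Bessel's inequality. (The deficit equals ||v − Σ <v,e_j> e_j||^2, the squared distance from v to span{e_j}.)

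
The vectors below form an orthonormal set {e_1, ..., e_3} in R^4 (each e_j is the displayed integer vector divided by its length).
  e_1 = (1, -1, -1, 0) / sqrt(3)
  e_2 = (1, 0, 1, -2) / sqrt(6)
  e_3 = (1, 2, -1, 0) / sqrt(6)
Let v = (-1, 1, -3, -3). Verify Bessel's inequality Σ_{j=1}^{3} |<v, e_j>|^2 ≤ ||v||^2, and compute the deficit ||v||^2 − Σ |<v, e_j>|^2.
Σ |<v, e_j>|^2 = 11/3; ||v||^2 = 20; deficit = 49/3

Write each e_j = u_j / sqrt(<u_j, u_j>) where u_j is the displayed integer vector. Then <v, e_j> = <v, u_j> / sqrt(<u_j, u_j>), so |<v, e_j>|^2 = <v, u_j>^2 / <u_j, u_j>.
Coefficients: <v, e_1> = 1/sqrt(3), <v, e_2> = 2/sqrt(6), <v, e_3> = 4/sqrt(6).
Square and sum: Σ |<v, e_j>|^2 = 11/3.
Compute ||v||^2 = v·v = 20.
Deficit = 20 − 11/3 = 49/3 ≥ 0, confirming Bessel's inequality. (The deficit equals ||v − Σ <v,e_j> e_j||^2, the squared distance from v to span{e_j}.)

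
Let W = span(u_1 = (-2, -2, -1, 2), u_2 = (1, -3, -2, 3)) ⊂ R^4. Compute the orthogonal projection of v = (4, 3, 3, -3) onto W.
proj_W(v) = (594/155, 106/31, 257/155, -106/31)

Set up U = [u_1 | ... | u_2] ∈ R^(4×2). The projector onto W = col(U) is P = U (U^T U)^(-1) U^T.
Compute U^T U =
  [13, 12]
  [12, 23],
and U^T v = (-23, -20).
Solve U^T U · c = U^T v for the coefficients: c = (-289/155, 16/155). The projection is proj_W(v) = U c.
Check: (v - proj_W(v)) · u_1 = 0  (should be 0).
Check: (v - proj_W(v)) · u_2 = 0  (should be 0).
Result: proj_W(v) = (594/155, 106/31, 257/155, -106/31).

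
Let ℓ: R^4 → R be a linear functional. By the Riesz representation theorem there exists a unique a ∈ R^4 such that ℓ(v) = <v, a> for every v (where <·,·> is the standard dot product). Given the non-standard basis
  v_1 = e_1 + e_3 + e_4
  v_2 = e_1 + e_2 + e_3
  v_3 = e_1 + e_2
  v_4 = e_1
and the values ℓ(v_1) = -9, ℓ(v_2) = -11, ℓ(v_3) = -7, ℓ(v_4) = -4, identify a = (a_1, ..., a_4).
a = (-4, -3, -4, -1)

Write a = (a_1, ..., a_4) in the standard basis. For each basis vector v_i, ℓ(v_i) = <v_i, a> is a linear equation in the a_j's. Collect the n equations into a matrix system V a = ℓ, where row i of V is v_i (expressed in the standard basis). Since V is invertible (lower-triangular with 1s on the diagonal, up to permutation), solve by back-substitution:
  V =
[[1, 0, 1, 1],
 [1, 1, 1, 0],
 [1, 1, 0, 0],
 [1, 0, 0, 0]]
  V a = (-9, -11, -7, -4)
Solving gives a = (-4, -3, -4, -1).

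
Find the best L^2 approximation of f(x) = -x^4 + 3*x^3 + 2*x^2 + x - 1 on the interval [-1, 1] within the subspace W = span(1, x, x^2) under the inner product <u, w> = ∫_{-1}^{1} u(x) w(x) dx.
g(x) = 8*x^2/7 + 14*x/5 - 32/35

The best approximation g ∈ W is the orthogonal projection of f onto W. Writing g = a_0 + a_1 x + a_2 x^2, the coefficients solve the normal equations G · a = b where
  G_{ij} = <φ_i, φ_j> and b_i = <f, φ_i>, with φ_0 = 1, φ_1 = x, φ_2 = x^2.
G =
  [2, 0, 2/3]
  [0, 2/3, 0]
  [2/3, 0, 2/5],
b = (-16/15, 28/15, -16/105).
Solving gives a_0 = -32/35, a_1 = 14/5, a_2 = 8/7, so
  g(x) = 8*x^2/7 + 14*x/5 - 32/35.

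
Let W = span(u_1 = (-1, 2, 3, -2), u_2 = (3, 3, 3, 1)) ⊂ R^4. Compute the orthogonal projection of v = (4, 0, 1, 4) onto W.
proj_W(v) = (869/202, 103/101, -15/202, 329/101)

Set up U = [u_1 | ... | u_2] ∈ R^(4×2). The projector onto W = col(U) is P = U (U^T U)^(-1) U^T.
Compute U^T U =
  [18, 10]
  [10, 28],
and U^T v = (-9, 19).
Solve U^T U · c = U^T v for the coefficients: c = (-221/202, 108/101). The projection is proj_W(v) = U c.
Check: (v - proj_W(v)) · u_1 = 0  (should be 0).
Check: (v - proj_W(v)) · u_2 = 0  (should be 0).
Result: proj_W(v) = (869/202, 103/101, -15/202, 329/101).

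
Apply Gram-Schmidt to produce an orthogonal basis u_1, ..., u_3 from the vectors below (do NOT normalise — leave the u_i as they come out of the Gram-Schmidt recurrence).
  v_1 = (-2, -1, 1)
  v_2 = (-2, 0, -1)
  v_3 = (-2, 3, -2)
Orthogonal basis:
  u_1 = (-2, -1, 1)
  u_2 = (-1, 1/2, -3/2)
  u_3 = (-10/21, 40/21, 20/21)

Apply the Gram-Schmidt recurrence
  u_1 = v_1
  u_i = v_i − Σ_{j<i} ((v_i · u_j) / (u_j · u_j)) · u_j.

Step by step this gives:
  u_1 = (-2, -1, 1)
  u_2 = (-1, 1/2, -3/2)
  u_3 = (-10/21, 40/21, 20/21)

Orthogonality check:
  u_2 · u_1 = 0 (should be 0)
  u_3 · u_1 = 0 (should be 0)
  u_3 · u_2 = 0 (should be 0)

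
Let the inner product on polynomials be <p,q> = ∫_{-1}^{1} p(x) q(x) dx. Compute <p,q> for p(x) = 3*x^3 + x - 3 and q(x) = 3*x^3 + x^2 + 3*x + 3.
<p,q> = -372/35

Expand the product: p(x)·q(x) = 9*x^6 + 3*x^5 + 12*x^4 + x^3 - 6*x - 9.
∫_{-1}^{1} of each monomial x^k gives [2/(k+1) if k even, 0 if k odd]. Integrating term-by-term (or equivalently evaluating the antiderivative F(x) = 9*x^7/7 + x^6/2 + 12*x^5/5 + x^4/4 - 3*x^2 - 9*x at the endpoints):
  F(1) − F(−1) = -1059/140 − (429/140) = -372/35.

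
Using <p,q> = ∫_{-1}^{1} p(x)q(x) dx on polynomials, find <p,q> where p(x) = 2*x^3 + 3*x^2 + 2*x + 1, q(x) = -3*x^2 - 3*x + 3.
<p,q> = 0

Expand the product: p(x)·q(x) = -6*x^5 - 15*x^4 - 9*x^3 + 3*x + 3.
∫_{-1}^{1} of each monomial x^k gives [2/(k+1) if k even, 0 if k odd]. Integrating term-by-term (or equivalently evaluating the antiderivative F(x) = -x^6 - 3*x^5 - 9*x^4/4 + 3*x^2/2 + 3*x at the endpoints):
  F(1) − F(−1) = -7/4 − (-7/4) = 0.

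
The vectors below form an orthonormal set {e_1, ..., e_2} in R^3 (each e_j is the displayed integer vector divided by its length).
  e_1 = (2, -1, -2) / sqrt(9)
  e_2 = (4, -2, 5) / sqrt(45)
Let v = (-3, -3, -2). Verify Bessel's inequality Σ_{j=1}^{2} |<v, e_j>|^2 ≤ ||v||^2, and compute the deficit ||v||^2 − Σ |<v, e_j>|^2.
Σ |<v, e_j>|^2 = 29/5; ||v||^2 = 22; deficit = 81/5

Write each e_j = u_j / sqrt(<u_j, u_j>) where u_j is the displayed integer vector. Then <v, e_j> = <v, u_j> / sqrt(<u_j, u_j>), so |<v, e_j>|^2 = <v, u_j>^2 / <u_j, u_j>.
Coefficients: <v, e_1> = 1/sqrt(9), <v, e_2> = -16/sqrt(45).
Square and sum: Σ |<v, e_j>|^2 = 29/5.
Compute ||v||^2 = v·v = 22.
Deficit = 22 − 29/5 = 81/5 ≥ 0, confirming Bessel's inequality. (The deficit equals ||v − Σ <v,e_j> e_j||^2, the squared distance from v to span{e_j}.)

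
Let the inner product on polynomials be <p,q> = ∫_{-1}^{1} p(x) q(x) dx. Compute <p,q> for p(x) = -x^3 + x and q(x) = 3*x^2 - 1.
<p,q> = 0

Expand the product: p(x)·q(x) = -3*x^5 + 4*x^3 - x.
∫_{-1}^{1} of each monomial x^k gives [2/(k+1) if k even, 0 if k odd]. Integrating term-by-term (or equivalently evaluating the antiderivative F(x) = -x^6/2 + x^4 - x^2/2 at the endpoints):
  F(1) − F(−1) = 0 − (0) = 0.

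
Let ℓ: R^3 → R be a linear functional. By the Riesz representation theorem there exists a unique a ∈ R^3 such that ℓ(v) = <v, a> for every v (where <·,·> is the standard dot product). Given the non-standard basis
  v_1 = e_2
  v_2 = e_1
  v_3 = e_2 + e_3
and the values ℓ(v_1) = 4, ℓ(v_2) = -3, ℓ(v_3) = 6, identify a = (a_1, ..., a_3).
a = (-3, 4, 2)

Write a = (a_1, ..., a_3) in the standard basis. For each basis vector v_i, ℓ(v_i) = <v_i, a> is a linear equation in the a_j's. Collect the n equations into a matrix system V a = ℓ, where row i of V is v_i (expressed in the standard basis). Since V is invertible (lower-triangular with 1s on the diagonal, up to permutation), solve by back-substitution:
  V =
[[0, 1, 0],
 [1, 0, 0],
 [0, 1, 1]]
  V a = (4, -3, 6)
Solving gives a = (-3, 4, 2).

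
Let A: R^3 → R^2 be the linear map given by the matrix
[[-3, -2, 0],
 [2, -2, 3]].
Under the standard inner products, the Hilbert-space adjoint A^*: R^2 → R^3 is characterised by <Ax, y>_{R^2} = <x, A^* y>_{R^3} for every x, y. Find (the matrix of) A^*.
A^* = A^T =
[[-3, 2],
 [-2, -2],
 [0, 3]]

For real matrices with standard dot products, the defining identity <Ax, y> = <x, A^* y> gives (Ax)^T y = x^T (A^*) y, i.e. x^T A^T y = x^T (A^*) y. Since this holds for all x, y, we must have A^* = A^T. Therefore
A^* =
[[-3, 2],
 [-2, -2],
 [0, 3]].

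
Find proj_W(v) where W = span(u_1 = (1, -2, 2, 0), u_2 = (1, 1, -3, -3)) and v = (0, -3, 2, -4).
proj_W(v) = (318/131, -345/131, 151/131, -291/131)

Set up U = [u_1 | ... | u_2] ∈ R^(4×2). The projector onto W = col(U) is P = U (U^T U)^(-1) U^T.
Compute U^T U =
  [9, -7]
  [-7, 20],
and U^T v = (10, 3).
Solve U^T U · c = U^T v for the coefficients: c = (221/131, 97/131). The projection is proj_W(v) = U c.
Check: (v - proj_W(v)) · u_1 = 0  (should be 0).
Check: (v - proj_W(v)) · u_2 = 0  (should be 0).
Result: proj_W(v) = (318/131, -345/131, 151/131, -291/131).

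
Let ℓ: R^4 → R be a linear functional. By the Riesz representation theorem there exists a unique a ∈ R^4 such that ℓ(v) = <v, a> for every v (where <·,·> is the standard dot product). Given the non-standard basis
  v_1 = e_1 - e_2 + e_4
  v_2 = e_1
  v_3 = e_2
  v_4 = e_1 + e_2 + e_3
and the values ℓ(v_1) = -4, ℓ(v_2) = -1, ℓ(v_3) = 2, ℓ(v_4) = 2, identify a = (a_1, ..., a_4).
a = (-1, 2, 1, -1)

Write a = (a_1, ..., a_4) in the standard basis. For each basis vector v_i, ℓ(v_i) = <v_i, a> is a linear equation in the a_j's. Collect the n equations into a matrix system V a = ℓ, where row i of V is v_i (expressed in the standard basis). Since V is invertible (lower-triangular with 1s on the diagonal, up to permutation), solve by back-substitution:
  V =
[[1, -1, 0, 1],
 [1, 0, 0, 0],
 [0, 1, 0, 0],
 [1, 1, 1, 0]]
  V a = (-4, -1, 2, 2)
Solving gives a = (-1, 2, 1, -1).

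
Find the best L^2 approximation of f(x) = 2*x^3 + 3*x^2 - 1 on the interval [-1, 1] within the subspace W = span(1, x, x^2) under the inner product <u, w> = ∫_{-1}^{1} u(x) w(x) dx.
g(x) = 3*x^2 + 6*x/5 - 1

The best approximation g ∈ W is the orthogonal projection of f onto W. Writing g = a_0 + a_1 x + a_2 x^2, the coefficients solve the normal equations G · a = b where
  G_{ij} = <φ_i, φ_j> and b_i = <f, φ_i>, with φ_0 = 1, φ_1 = x, φ_2 = x^2.
G =
  [2, 0, 2/3]
  [0, 2/3, 0]
  [2/3, 0, 2/5],
b = (0, 4/5, 8/15).
Solving gives a_0 = -1, a_1 = 6/5, a_2 = 3, so
  g(x) = 3*x^2 + 6*x/5 - 1.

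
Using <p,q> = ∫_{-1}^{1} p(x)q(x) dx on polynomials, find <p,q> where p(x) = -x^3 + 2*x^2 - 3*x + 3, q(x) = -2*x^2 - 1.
<p,q> = -194/15

Expand the product: p(x)·q(x) = 2*x^5 - 4*x^4 + 7*x^3 - 8*x^2 + 3*x - 3.
∫_{-1}^{1} of each monomial x^k gives [2/(k+1) if k even, 0 if k odd]. Integrating term-by-term (or equivalently evaluating the antiderivative F(x) = x^6/3 - 4*x^5/5 + 7*x^4/4 - 8*x^3/3 + 3*x^2/2 - 3*x at the endpoints):
  F(1) − F(−1) = -173/60 − (201/20) = -194/15.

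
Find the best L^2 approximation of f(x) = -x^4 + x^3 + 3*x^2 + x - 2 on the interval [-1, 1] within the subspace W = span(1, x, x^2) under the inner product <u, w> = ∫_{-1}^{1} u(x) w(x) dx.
g(x) = 15*x^2/7 + 8*x/5 - 67/35

The best approximation g ∈ W is the orthogonal projection of f onto W. Writing g = a_0 + a_1 x + a_2 x^2, the coefficients solve the normal equations G · a = b where
  G_{ij} = <φ_i, φ_j> and b_i = <f, φ_i>, with φ_0 = 1, φ_1 = x, φ_2 = x^2.
G =
  [2, 0, 2/3]
  [0, 2/3, 0]
  [2/3, 0, 2/5],
b = (-12/5, 16/15, -44/105).
Solving gives a_0 = -67/35, a_1 = 8/5, a_2 = 15/7, so
  g(x) = 15*x^2/7 + 8*x/5 - 67/35.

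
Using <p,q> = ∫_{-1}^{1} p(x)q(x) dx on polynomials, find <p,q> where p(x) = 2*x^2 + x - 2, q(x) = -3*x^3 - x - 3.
<p,q> = 92/15

Expand the product: p(x)·q(x) = -6*x^5 - 3*x^4 + 4*x^3 - 7*x^2 - x + 6.
∫_{-1}^{1} of each monomial x^k gives [2/(k+1) if k even, 0 if k odd]. Integrating term-by-term (or equivalently evaluating the antiderivative F(x) = -x^6 - 3*x^5/5 + x^4 - 7*x^3/3 - x^2/2 + 6*x at the endpoints):
  F(1) − F(−1) = 77/30 − (-107/30) = 92/15.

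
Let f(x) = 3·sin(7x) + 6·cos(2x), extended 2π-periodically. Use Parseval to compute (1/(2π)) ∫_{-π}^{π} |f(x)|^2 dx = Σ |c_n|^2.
Σ |c_n|^2 = 45/2

Expand |f|^2 and use orthogonality of {sin(nx), cos(mx)} on [-π, π]:
  ∫_{-π}^{π} sin(nx)^2 dx = π, ∫ cos(mx)^2 dx = π, and cross terms integrate to 0.
So ∫_{-π}^{π} f(x)^2 dx = 3^2 · π + 6^2 · π = (9 + 36)π.
Divide by 2π: (9 + 36)/2 = 45/2.
By Parseval, this equals Σ |c_n|^2.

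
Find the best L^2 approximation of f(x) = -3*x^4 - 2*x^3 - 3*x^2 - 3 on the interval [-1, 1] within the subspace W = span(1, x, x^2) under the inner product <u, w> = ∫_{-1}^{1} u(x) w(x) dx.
g(x) = -39*x^2/7 - 6*x/5 - 96/35

The best approximation g ∈ W is the orthogonal projection of f onto W. Writing g = a_0 + a_1 x + a_2 x^2, the coefficients solve the normal equations G · a = b where
  G_{ij} = <φ_i, φ_j> and b_i = <f, φ_i>, with φ_0 = 1, φ_1 = x, φ_2 = x^2.
G =
  [2, 0, 2/3]
  [0, 2/3, 0]
  [2/3, 0, 2/5],
b = (-46/5, -4/5, -142/35).
Solving gives a_0 = -96/35, a_1 = -6/5, a_2 = -39/7, so
  g(x) = -39*x^2/7 - 6*x/5 - 96/35.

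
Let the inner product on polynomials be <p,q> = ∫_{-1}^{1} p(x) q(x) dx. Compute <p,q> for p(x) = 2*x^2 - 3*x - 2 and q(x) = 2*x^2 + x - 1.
<p,q> = -2/5

Expand the product: p(x)·q(x) = 4*x^4 - 4*x^3 - 9*x^2 + x + 2.
∫_{-1}^{1} of each monomial x^k gives [2/(k+1) if k even, 0 if k odd]. Integrating term-by-term (or equivalently evaluating the antiderivative F(x) = 4*x^5/5 - x^4 - 3*x^3 + x^2/2 + 2*x at the endpoints):
  F(1) − F(−1) = -7/10 − (-3/10) = -2/5.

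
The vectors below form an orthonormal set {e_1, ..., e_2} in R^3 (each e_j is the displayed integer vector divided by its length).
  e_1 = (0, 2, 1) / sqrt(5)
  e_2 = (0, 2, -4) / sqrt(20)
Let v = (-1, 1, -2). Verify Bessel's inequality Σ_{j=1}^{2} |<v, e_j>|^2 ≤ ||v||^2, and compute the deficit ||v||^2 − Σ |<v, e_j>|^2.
Σ |<v, e_j>|^2 = 5; ||v||^2 = 6; deficit = 1

Write each e_j = u_j / sqrt(<u_j, u_j>) where u_j is the displayed integer vector. Then <v, e_j> = <v, u_j> / sqrt(<u_j, u_j>), so |<v, e_j>|^2 = <v, u_j>^2 / <u_j, u_j>.
Coefficients: <v, e_1> = 0/sqrt(5), <v, e_2> = 10/sqrt(20).
Square and sum: Σ |<v, e_j>|^2 = 5.
Compute ||v||^2 = v·v = 6.
Deficit = 6 − 5 = 1 ≥ 0, confirming Bessel's inequality. (The deficit equals ||v − Σ <v,e_j> e_j||^2, the squared distance from v to span{e_j}.)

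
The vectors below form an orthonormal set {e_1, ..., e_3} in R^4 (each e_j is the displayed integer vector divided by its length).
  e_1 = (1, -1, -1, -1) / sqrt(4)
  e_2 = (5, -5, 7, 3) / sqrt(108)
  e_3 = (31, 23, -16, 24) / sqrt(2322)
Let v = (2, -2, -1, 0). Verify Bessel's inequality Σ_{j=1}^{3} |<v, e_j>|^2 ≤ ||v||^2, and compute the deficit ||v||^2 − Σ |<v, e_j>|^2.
Σ |<v, e_j>|^2 = 355/43; ||v||^2 = 9; deficit = 32/43

Write each e_j = u_j / sqrt(<u_j, u_j>) where u_j is the displayed integer vector. Then <v, e_j> = <v, u_j> / sqrt(<u_j, u_j>), so |<v, e_j>|^2 = <v, u_j>^2 / <u_j, u_j>.
Coefficients: <v, e_1> = 5/sqrt(4), <v, e_2> = 13/sqrt(108), <v, e_3> = 32/sqrt(2322).
Square and sum: Σ |<v, e_j>|^2 = 355/43.
Compute ||v||^2 = v·v = 9.
Deficit = 9 − 355/43 = 32/43 ≥ 0, confirming Bessel's inequality. (The deficit equals ||v − Σ <v,e_j> e_j||^2, the squared distance from v to span{e_j}.)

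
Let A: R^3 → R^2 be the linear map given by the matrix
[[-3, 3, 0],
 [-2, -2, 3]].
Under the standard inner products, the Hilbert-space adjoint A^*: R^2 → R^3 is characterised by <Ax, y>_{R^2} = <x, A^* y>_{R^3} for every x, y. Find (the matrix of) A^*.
A^* = A^T =
[[-3, -2],
 [3, -2],
 [0, 3]]

For real matrices with standard dot products, the defining identity <Ax, y> = <x, A^* y> gives (Ax)^T y = x^T (A^*) y, i.e. x^T A^T y = x^T (A^*) y. Since this holds for all x, y, we must have A^* = A^T. Therefore
A^* =
[[-3, -2],
 [3, -2],
 [0, 3]].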